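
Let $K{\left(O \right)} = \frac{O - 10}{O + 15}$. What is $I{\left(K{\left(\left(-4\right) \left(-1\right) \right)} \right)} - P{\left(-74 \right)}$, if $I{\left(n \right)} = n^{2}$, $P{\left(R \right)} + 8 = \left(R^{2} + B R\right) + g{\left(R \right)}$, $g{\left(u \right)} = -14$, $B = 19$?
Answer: $- \frac{1461292}{361} \approx -4047.9$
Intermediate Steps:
$K{\left(O \right)} = \frac{-10 + O}{15 + O}$
$P{\left(R \right)} = -22 + R^{2} + 19 R$ ($P{\left(R \right)} = -8 - \left(14 - R^{2} - 19 R\right) = -8 + \left(-14 + R^{2} + 19 R\right) = -22 + R^{2} + 19 R$)
$I{\left(K{\left(\left(-4\right) \left(-1\right) \right)} \right)} - P{\left(-74 \right)} = \left(\frac{-10 - -4}{15 - -4}\right)^{2} - \left(-22 + \left(-74\right)^{2} + 19 \left(-74\right)\right) = \left(\frac{-10 + 4}{15 + 4}\right)^{2} - \left(-22 + 5476 - 1406\right) = \left(\frac{1}{19} \left(-6\right)\right)^{2} - 4048 = \left(- \frac{6}{19}\right)^{2} - 4048 = \frac{36}{361} - 4048 = - \frac{1461292}{361}$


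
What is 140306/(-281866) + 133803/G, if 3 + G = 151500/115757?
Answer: -727624457088202/9196864781 ≈ -79117.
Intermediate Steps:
G = -195771/115757 (G = -3 + 151500/115757 = -195771/115757 ≈ -1.6912)
140306/(-281866) + 133803/G = 140306/(-281866) + 133803/(-195771/115757) = 140306*(-1/281866) + 133803*(-115757/195771) = -70153/140933 - 5162877957/65257 = -727624457088202/9196864781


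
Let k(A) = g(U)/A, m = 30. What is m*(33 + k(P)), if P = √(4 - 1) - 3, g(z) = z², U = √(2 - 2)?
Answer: 990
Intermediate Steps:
U = 0 (U = √0 = 0)
P = -3 + √3 (P = √3 - 3 = -3 + √3 ≈ -1.2680)
k(A) = 0 (k(A) = 0²/A = 0/A = 0)
m*(33 + k(P)) = 30*(33 + 0) = 30*33 = 990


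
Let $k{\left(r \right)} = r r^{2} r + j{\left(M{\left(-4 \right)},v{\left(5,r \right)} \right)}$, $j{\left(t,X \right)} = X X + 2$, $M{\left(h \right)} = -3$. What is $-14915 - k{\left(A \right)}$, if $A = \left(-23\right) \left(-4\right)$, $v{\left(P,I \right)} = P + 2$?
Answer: $-71654262$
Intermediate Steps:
$v{\left(P,I \right)} = 2 + P$
$j{\left(t,X \right)} = 2 + X^{2}$ ($j{\left(t,X \right)} = X^{2} + 2 = 2 + X^{2}$)
$A = 92$
$k{\left(r \right)} = 51 + r^{4}$ ($k{\left(r \right)} = r r^{2} r + \left(2 + \left(2 + 5\right)^{2}\right) = r^{3} r + \left(2 + 7^{2}\right) = r^{4} + \left(2 + 49\right) = r^{4} + 51 = 51 + r^{4}$)
$-14915 - k{\left(A \right)} = -14915 - \left(51 + 92^{4}\right) = -14915 - \left(51 + 71639296\right) = -14915 - 71639347 = -71654262$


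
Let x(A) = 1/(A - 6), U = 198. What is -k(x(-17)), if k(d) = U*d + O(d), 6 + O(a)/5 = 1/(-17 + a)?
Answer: 350741/9016 ≈ 38.902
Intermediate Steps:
O(a) = -30 + 5/(-17 + a)
x(A) = 1/(-6 + A)
k(d) = 198*d + 5*(103 - 6*d)/(-17 + d)
-k(x(-17)) = -(515 - 3396/(-6 - 17) + 198*(1/(-6 - 17))**2)/(-17 + 1/(-6 - 17)) = -(515 - 3396/(-23) + 198*(1/(-23))**2)/(-17 + 1/(-23)) = -(515 - 3396*(-1/23) + 198*(-1/23)**2)/(-17 - 1/23) = -(515 + 3396/23 + 198*(1/529))/(-392/23) = -(-23)*(515 + 3396/23 + 198/529)/392 = -(-23)*350741/(392*529) = -1*(-350741/9016) = 350741/9016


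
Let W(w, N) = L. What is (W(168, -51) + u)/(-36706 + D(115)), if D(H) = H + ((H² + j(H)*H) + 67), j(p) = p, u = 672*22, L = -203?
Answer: -14581/10074 ≈ -1.4474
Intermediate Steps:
u = 14784
W(w, N) = -203
D(H) = 67 + H + 2*H² (D(H) = H + ((H² + H*H) + 67) = H + ((H² + H²) + 67) = H + (2*H² + 67) = H + (67 + 2*H²) = 67 + H + 2*H²)
(W(168, -51) + u)/(-36706 + D(115)) = (-203 + 14784)/(-36706 + (67 + 115 + 2*115²)) = 14581/(-36706 + (67 + 115 + 2*13225)) = 14581/(-36706 + (67 + 115 + 26450)) = 14581/(-36706 + 26632) = 14581/(-10074) = 14581*(-1/10074) = -14581/10074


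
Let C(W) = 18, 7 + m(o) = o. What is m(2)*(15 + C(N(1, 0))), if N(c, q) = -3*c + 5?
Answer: -165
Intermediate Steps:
N(c, q) = 5 - 3*c
m(o) = -7 + o
m(2)*(15 + C(N(1, 0))) = (-7 + 2)*(15 + 18) = -5*33 = -165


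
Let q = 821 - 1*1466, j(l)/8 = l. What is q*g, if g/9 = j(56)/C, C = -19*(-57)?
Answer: -866880/361 ≈ -2401.3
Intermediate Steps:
j(l) = 8*l
C = 1083
q = -645 (q = 821 - 1466 = -645)
g = 1344/361 (g = 9*((8*56)/1083) = 9*(448*(1/1083)) = 9*(448/1083) = 1344/361 ≈ 3.7230)
q*g = -645*1344/361 = -866880/361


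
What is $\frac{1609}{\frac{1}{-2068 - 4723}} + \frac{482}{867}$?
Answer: $- \frac{9473464891}{867} \approx -1.0927 \cdot 10^{7}$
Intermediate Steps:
$\frac{1609}{\frac{1}{-2068 - 4723}} + \frac{482}{867} = \frac{1609}{\frac{1}{-6791}} + 482 \cdot \frac{1}{867} = \frac{1609}{- \frac{1}{6791}} + \frac{482}{867} = 1609 \left(-6791\right) + \frac{482}{867} = -10926719 + \frac{482}{867} = - \frac{9473464891}{867}$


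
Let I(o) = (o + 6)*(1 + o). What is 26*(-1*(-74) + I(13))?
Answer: 8840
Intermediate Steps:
I(o) = (1 + o)*(6 + o) (I(o) = (6 + o)*(1 + o) = (1 + o)*(6 + o))
26*(-1*(-74) + I(13)) = 26*(-1*(-74) + (6 + 13² + 7*13)) = 26*(74 + (6 + 169 + 91)) = 26*(74 + 266) = 26*340 = 8840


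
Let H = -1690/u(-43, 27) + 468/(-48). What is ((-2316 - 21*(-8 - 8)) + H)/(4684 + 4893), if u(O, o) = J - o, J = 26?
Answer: -1199/38308 ≈ -0.031299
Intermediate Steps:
u(O, o) = 26 - o
H = 6721/4 (H = -1690/(26 - 1*27) + 468/(-48) = -1690/(26 - 27) + 468*(-1/48) = -1690/(-1) - 39/4 = -1690*(-1) - 39/4 = 1690 - 39/4 = 6721/4 ≈ 1680.3)
((-2316 - 21*(-8 - 8)) + H)/(4684 + 4893) = ((-2316 - 21*(-8 - 8)) + 6721/4)/(4684 + 4893) = ((-2316 - 21*(-16)) + 6721/4)/9577 = ((-2316 - 1*(-336)) + 6721/4)*(1/9577) = ((-2316 + 336) + 6721/4)*(1/9577) = (-1980 + 6721/4)*(1/9577) = -1199/4*1/9577 = -1199/38308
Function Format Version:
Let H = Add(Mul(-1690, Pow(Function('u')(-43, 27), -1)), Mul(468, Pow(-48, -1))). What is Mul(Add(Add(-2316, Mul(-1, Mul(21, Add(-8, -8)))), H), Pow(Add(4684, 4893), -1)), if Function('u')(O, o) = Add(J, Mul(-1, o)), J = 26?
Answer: Rational(-1199, 38308) ≈ -0.031299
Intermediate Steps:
Function('u')(O, o) = Add(26, Mul(-1, o))
H = Rational(6721, 4) (H = Add(Mul(-1690, Pow(Add(26, Mul(-1, 27)), -1)), Mul(468, Pow(-48, -1))) = Add(Mul(-1690, Pow(Add(26, -27), -1)), Mul(468, Rational(-1, 48))) = Add(Mul(-1690, Pow(-1, -1)), Rational(-39, 4)) = Add(Mul(-1690, -1), Rational(-39, 4)) = Add(1690, Rational(-39, 4)) = Rational(6721, 4) ≈ 1680.3)
Mul(Add(Add(-2316, Mul(-1, Mul(21, Add(-8, -8)))), H), Pow(Add(4684, 4893), -1)) = Mul(Add(Add(-2316, Mul(-1, Mul(21, Add(-8, -8)))), Rational(6721, 4)), Pow(Add(4684, 4893), -1)) = Mul(Add(Add(-2316, Mul(-1, Mul(21, -16))), Rational(6721, 4)), Pow(9577, -1)) = Mul(Add(Add(-2316, Mul(-1, -336)), Rational(6721, 4)), Rational(1, 9577)) = Mul(Add(Add(-2316, 336), Rational(6721, 4)), Rational(1, 9577)) = Mul(Add(-1980, Rational(6721, 4)), Rational(1, 9577)) = Mul(Rational(-1199, 4), Rational(1, 9577)) = Rational(-1199, 38308)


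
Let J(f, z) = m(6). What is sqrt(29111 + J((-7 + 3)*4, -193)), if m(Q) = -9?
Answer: sqrt(29102) ≈ 170.59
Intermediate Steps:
J(f, z) = -9
sqrt(29111 + J((-7 + 3)*4, -193)) = sqrt(29111 - 9) = sqrt(29102)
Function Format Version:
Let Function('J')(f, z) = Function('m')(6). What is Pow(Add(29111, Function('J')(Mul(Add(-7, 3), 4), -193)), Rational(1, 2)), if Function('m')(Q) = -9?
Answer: Pow(29102, Rational(1, 2)) ≈ 170.59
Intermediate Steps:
Function('J')(f, z) = -9
Pow(Add(29111, Function('J')(Mul(Add(-7, 3), 4), -193)), Rational(1, 2)) = Pow(Add(29111, -9), Rational(1, 2)) = Pow(29102, Rational(1, 2))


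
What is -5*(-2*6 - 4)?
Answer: 80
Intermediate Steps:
-5*(-2*6 - 4) = -5*(-12 - 4) = -5*(-16) = 80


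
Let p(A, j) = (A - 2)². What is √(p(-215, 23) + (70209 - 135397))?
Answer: 3*I*√2011 ≈ 134.53*I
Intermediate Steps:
p(A, j) = (-2 + A)²
√(p(-215, 23) + (70209 - 135397)) = √((-2 - 215)² + (70209 - 135397)) = √((-217)² - 65188) = √(47089 - 65188) = √(-18099) = 3*I*√2011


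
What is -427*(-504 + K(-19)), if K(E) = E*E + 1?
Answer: 60634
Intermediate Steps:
K(E) = 1 + E**2 (K(E) = E**2 + 1 = 1 + E**2)
-427*(-504 + K(-19)) = -427*(-504 + (1 + (-19)**2)) = -427*(-504 + (1 + 361)) = -427*(-504 + 362) = -427*(-142) = 60634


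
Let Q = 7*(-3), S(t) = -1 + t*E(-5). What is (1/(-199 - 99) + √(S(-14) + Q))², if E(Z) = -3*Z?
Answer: (1 - 596*I*√58)²/88804 ≈ -232.0 - 0.10223*I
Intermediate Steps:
S(t) = -1 + 15*t (S(t) = -1 + t*(-3*(-5)) = -1 + t*15 = -1 + 15*t)
Q = -21
(1/(-199 - 99) + √(S(-14) + Q))² = (1/(-199 - 99) + √((-1 + 15*(-14)) - 21))² = (1/(-298) + √((-1 - 210) - 21))² = (-1/298 + √(-211 - 21))² = (-1/298 + √(-232))² = (-1/298 + 2*I*√58)²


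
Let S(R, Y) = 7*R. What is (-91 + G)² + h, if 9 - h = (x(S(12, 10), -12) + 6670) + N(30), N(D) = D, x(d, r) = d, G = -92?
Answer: 26714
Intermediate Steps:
h = -6775 (h = 9 - ((7*12 + 6670) + 30) = 9 - ((84 + 6670) + 30) = 9 - (6754 + 30) = 9 - 1*6784 = 9 - 6784 = -6775)
(-91 + G)² + h = (-91 - 92)² - 6775 = (-183)² - 6775 = 33489 - 6775 = 26714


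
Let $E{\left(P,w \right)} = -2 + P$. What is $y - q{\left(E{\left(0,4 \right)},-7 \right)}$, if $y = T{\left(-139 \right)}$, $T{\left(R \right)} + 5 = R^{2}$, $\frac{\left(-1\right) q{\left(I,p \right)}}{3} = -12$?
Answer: $19280$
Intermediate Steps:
$q{\left(I,p \right)} = 36$ ($q{\left(I,p \right)} = \left(-3\right) \left(-12\right) = 36$)
$T{\left(R \right)} = -5 + R^{2}$
$y = 19316$ ($y = -5 + \left(-139\right)^{2} = -5 + 19321 = 19316$)
$y - q{\left(E{\left(0,4 \right)},-7 \right)} = 19316 - 36 = 19280$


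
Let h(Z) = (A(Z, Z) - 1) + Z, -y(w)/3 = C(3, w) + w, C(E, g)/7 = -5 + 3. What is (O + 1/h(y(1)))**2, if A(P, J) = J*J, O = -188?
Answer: 85902334281/2430481 ≈ 35344.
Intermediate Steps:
C(E, g) = -14 (C(E, g) = 7*(-5 + 3) = 7*(-2) = -14)
A(P, J) = J**2
y(w) = 42 - 3*w (y(w) = -3*(-14 + w) = 42 - 3*w)
h(Z) = -1 + Z + Z**2 (h(Z) = (Z**2 - 1) + Z = (-1 + Z**2) + Z = -1 + Z + Z**2)
(O + 1/h(y(1)))**2 = (-188 + 1/(-1 + (42 - 3*1) + (42 - 3*1)**2))**2 = (-188 + 1/(-1 + (42 - 3) + (42 - 3)**2))**2 = (-188 + 1/(-1 + 39 + 39**2))**2 = (-188 + 1/(-1 + 39 + 1521))**2 = (-188 + 1/1559)**2 = (-293091/1559)**2 = 85902334281/2430481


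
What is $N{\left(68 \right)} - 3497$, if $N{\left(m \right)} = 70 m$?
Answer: $1263$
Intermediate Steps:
$N{\left(68 \right)} - 3497 = 70 \cdot 68 - 3497 = 4760 - 3497 = 1263$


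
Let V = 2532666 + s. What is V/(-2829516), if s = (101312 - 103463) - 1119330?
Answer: -470395/943172 ≈ -0.49874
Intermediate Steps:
s = -1121481 (s = -2151 - 1119330 = -1121481)
V = 1411185 (V = 2532666 - 1121481 = 1411185)
V/(-2829516) = 1411185/(-2829516) = 1411185*(-1/2829516) = -470395/943172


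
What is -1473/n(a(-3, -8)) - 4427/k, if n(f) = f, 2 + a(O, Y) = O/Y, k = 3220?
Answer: 37886929/41860 ≈ 905.09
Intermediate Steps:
a(O, Y) = -2 + O/Y
-1473/n(a(-3, -8)) - 4427/k = -1473/(-2 - 3/(-8)) - 4427/3220 = -1473/(-2 - 3*(-1/8)) - 4427*1/3220 = -1473/(-2 + 3/8) - 4427/3220 = -1473/(-13/8) - 4427/3220 = -1473*(-8/13) - 4427/3220 = 11784/13 - 4427/3220 = 37886929/41860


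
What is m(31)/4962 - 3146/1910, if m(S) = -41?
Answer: -7844381/4738710 ≈ -1.6554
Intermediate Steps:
m(31)/4962 - 3146/1910 = -41/4962 - 3146/1910 = -41*1/4962 - 3146*1/1910 = -41/4962 - 1573/955 = -7844381/4738710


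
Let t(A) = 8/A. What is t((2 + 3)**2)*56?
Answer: 448/25 ≈ 17.920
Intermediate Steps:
t((2 + 3)**2)*56 = (8/((2 + 3)**2))*56 = (8/(5**2))*56 = (8/25)*56 = 448/25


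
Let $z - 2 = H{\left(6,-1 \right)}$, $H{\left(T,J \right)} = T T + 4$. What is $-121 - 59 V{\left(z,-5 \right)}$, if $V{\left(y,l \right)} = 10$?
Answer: $-711$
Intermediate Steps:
$H{\left(T,J \right)} = 4 + T^{2}$ ($H{\left(T,J \right)} = T^{2} + 4 = 4 + T^{2}$)
$z = 42$ ($z = 2 + \left(4 + 6^{2}\right) = 2 + \left(4 + 36\right) = 2 + 40 = 42$)
$-121 - 59 V{\left(z,-5 \right)} = -121 - 590 = -711$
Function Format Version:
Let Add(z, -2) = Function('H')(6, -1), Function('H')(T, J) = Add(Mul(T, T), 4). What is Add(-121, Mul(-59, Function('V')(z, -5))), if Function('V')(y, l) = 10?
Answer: -711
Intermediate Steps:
Function('H')(T, J) = Add(4, Pow(T, 2)) (Function('H')(T, J) = Add(Pow(T, 2), 4) = Add(4, Pow(T, 2)))
z = 42 (z = Add(2, Add(4, Pow(6, 2))) = Add(2, Add(4, 36)) = Add(2, 40) = 42)
Add(-121, Mul(-59, Function('V')(z, -5))) = Add(-121, Mul(-59, 10)) = Add(-121, -590) = -711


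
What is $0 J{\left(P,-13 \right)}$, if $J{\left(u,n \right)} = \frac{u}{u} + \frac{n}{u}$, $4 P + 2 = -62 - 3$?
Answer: $0$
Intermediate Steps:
$P = - \frac{67}{4}$ ($P = - \frac{1}{2} + \frac{-62 - 3}{4} = - \frac{1}{2} + \frac{1}{4} \left(-65\right) = - \frac{1}{2} - \frac{65}{4} = - \frac{67}{4} \approx -16.75$)
$J{\left(u,n \right)} = 1 + \frac{n}{u}$
$0 J{\left(P,-13 \right)} = 0 \frac{-13 - \frac{67}{4}}{- \frac{67}{4}} = 0 \left(\left(- \frac{4}{67}\right) \left(- \frac{119}{4}\right)\right) = 0 \cdot \frac{119}{67} = 0$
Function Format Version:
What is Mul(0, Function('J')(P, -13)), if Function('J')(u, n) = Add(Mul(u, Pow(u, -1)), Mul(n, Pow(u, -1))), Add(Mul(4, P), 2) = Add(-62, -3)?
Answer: 0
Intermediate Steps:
P = Rational(-67, 4) (P = Add(Rational(-1, 2), Mul(Rational(1, 4), Add(-62, -3))) = Add(Rational(-1, 2), Mul(Rational(1, 4), -65)) = Add(Rational(-1, 2), Rational(-65, 4)) = Rational(-67, 4) ≈ -16.750)
Function('J')(u, n) = Add(1, Mul(n, Pow(u, -1)))
Mul(0, Function('J')(P, -13)) = Mul(0, Mul(Pow(Rational(-67, 4), -1), Add(-13, Rational(-67, 4)))) = Mul(0, Mul(Rational(-4, 67), Rational(-119, 4))) = Mul(0, Rational(119, 67)) = 0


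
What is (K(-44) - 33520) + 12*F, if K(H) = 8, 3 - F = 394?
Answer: -38204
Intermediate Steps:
F = -391 (F = 3 - 1*394 = 3 - 394 = -391)
(K(-44) - 33520) + 12*F = (8 - 33520) + 12*(-391) = -33512 - 4692 = -38204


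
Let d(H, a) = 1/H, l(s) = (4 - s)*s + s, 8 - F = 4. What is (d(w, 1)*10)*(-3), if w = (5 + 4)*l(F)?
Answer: -⅚ ≈ -0.83333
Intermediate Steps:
F = 4 (F = 8 - 1*4 = 8 - 4 = 4)
l(s) = s + s*(4 - s) (l(s) = s*(4 - s) + s = s + s*(4 - s))
w = 36 (w = (5 + 4)*(4*(5 - 1*4)) = 9*(4*(5 - 4)) = 9*(4*1) = 9*4 = 36)
(d(w, 1)*10)*(-3) = (10/36)*(-3) = ((1/36)*10)*(-3) = (5/18)*(-3) = -⅚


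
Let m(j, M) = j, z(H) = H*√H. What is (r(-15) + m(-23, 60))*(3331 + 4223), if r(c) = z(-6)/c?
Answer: -173742 + 15108*I*√6/5 ≈ -1.7374e+5 + 7401.4*I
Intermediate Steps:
z(H) = H^(3/2)
r(c) = -6*I*√6/c (r(c) = (-6)^(3/2)/c = (-6*I*√6)/c = -6*I*√6/c)
(r(-15) + m(-23, 60))*(3331 + 4223) = (-6*I*√6/(-15) - 23)*(3331 + 4223) = (-6*I*√6*(-1/15) - 23)*7554 = (2*I*√6/5 - 23)*7554 = (-23 + 2*I*√6/5)*7554 = -173742 + 15108*I*√6/5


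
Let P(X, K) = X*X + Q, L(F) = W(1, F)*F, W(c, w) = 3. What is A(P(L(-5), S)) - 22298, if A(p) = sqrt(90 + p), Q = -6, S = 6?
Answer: -22298 + sqrt(309) ≈ -22280.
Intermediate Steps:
L(F) = 3*F
P(X, K) = -6 + X**2 (P(X, K) = X*X - 6 = X**2 - 6 = -6 + X**2)
A(P(L(-5), S)) - 22298 = sqrt(90 + (-6 + (3*(-5))**2)) - 22298 = sqrt(90 + (-6 + (-15)**2)) - 22298 = sqrt(90 + (-6 + 225)) - 22298 = sqrt(90 + 219) - 22298 = sqrt(309) - 22298 = -22298 + sqrt(309)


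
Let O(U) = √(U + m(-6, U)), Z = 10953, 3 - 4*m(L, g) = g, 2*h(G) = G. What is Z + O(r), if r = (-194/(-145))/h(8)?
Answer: 10953 + 3*√37410/580 ≈ 10954.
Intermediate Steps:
h(G) = G/2
m(L, g) = ¾ - g/4
r = 97/290 (r = (-194/(-145))/(((½)*8)) = -194*(-1/145)/4 = (194/145)*(¼) = 97/290 ≈ 0.33448)
O(U) = √(¾ + 3*U/4) (O(U) = √(U + (¾ - U/4)) = √(¾ + 3*U/4))
Z + O(r) = 10953 + √(3 + 3*(97/290))/2 = 10953 + √(3 + 291/290)/2 = 10953 + √(1161/290)/2 = 10953 + (3*√37410/290)/2 = 10953 + 3*√37410/580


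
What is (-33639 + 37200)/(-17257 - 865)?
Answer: -3561/18122 ≈ -0.19650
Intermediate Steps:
(-33639 + 37200)/(-17257 - 865) = 3561/(-18122) = 3561*(-1/18122) = -3561/18122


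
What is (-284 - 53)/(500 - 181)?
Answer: -337/319 ≈ -1.0564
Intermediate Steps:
(-284 - 53)/(500 - 181) = -337/319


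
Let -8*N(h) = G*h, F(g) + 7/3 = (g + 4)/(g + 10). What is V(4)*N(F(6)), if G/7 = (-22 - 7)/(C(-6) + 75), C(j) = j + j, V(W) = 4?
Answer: -1189/432 ≈ -2.7523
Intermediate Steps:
F(g) = -7/3 + (4 + g)/(10 + g) (F(g) = -7/3 + (g + 4)/(g + 10) = -7/3 + (4 + g)/(10 + g))
C(j) = 2*j
G = -29/9 (G = 7*((-22 - 7)/(2*(-6) + 75)) = 7*(-29/(-12 + 75)) = 7*(-29/63) = -29/9 ≈ -3.2222)
N(h) = 29*h/72 (N(h) = -(-29)*h/72 = 29*h/72)
V(4)*N(F(6)) = 4*(29*(2*(-29 - 2*6)/(3*(10 + 6)))/72) = 4*(29*((2/3)*(-29 - 12)/16)/72) = 4*(29*((2/3)*(1/16)*(-41))/72) = 4*((29/72)*(-41/24)) = 4*(-1189/1728) = -1189/432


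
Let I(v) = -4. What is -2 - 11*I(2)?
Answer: 42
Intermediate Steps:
-2 - 11*I(2) = -2 - 11*(-4) = -2 + 44 = 42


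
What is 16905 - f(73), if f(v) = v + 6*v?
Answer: 16394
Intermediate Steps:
f(v) = 7*v
16905 - f(73) = 16905 - 7*73 = 16905 - 1*511 = 16905 - 511 = 16394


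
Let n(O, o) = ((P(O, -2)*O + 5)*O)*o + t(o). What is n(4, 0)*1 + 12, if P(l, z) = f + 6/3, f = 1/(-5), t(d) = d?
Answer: 12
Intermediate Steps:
f = -⅕ (f = 1*(-⅕) = -⅕ ≈ -0.20000)
P(l, z) = 9/5 (P(l, z) = -⅕ + 6/3 = -⅕ + 6*(⅓) = -⅕ + 2 = 9/5)
n(O, o) = o + O*o*(5 + 9*O/5) (n(O, o) = ((9*O/5 + 5)*O)*o + o = ((5 + 9*O/5)*O)*o + o = (O*(5 + 9*O/5))*o + o = O*o*(5 + 9*O/5) + o = o + O*o*(5 + 9*O/5))
n(4, 0)*1 + 12 = ((⅕)*0*(5 + 9*4² + 25*4))*1 + 12 = ((⅕)*0*(5 + 9*16 + 100))*1 + 12 = ((⅕)*0*(5 + 144 + 100))*1 + 12 = ((⅕)*0*249)*1 + 12 = 0*1 + 12 = 0 + 12 = 12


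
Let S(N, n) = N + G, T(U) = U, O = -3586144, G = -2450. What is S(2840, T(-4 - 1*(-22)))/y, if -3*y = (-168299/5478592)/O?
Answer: -22987013200220160/168299 ≈ -1.3658e+11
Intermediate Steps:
S(N, n) = -2450 + N (S(N, n) = N - 2450 = -2450 + N)
y = -168299/58941059487744 (y = -(-168299/5478592)/(3*(-3586144)) = -(-168299*1/5478592)*(-1)/(3*3586144) = -(-168299)*(-1)/(16435776*3586144) = -1/3*168299/19647019829248 = -168299/58941059487744 ≈ -2.8554e-9)
S(2840, T(-4 - 1*(-22)))/y = (-2450 + 2840)/(-168299/58941059487744) = 390*(-58941059487744/168299) = -22987013200220160/168299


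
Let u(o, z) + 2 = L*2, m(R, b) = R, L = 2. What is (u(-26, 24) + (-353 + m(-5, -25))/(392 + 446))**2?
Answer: 434281/175561 ≈ 2.4737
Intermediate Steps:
u(o, z) = 2 (u(o, z) = -2 + 2*2 = -2 + 4 = 2)
(u(-26, 24) + (-353 + m(-5, -25))/(392 + 446))**2 = (2 + (-353 - 5)/(392 + 446))**2 = (2 - 358/838)**2 = (2 - 358*1/838)**2 = (2 - 179/419)**2 = (659/419)**2 = 434281/175561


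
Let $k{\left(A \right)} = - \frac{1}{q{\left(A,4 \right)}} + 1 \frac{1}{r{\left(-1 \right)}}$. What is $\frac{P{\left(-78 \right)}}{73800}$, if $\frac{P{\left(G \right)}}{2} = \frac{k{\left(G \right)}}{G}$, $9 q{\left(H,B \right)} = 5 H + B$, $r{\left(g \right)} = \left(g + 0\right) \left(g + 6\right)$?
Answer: $\frac{341}{5554926000} \approx 6.1387 \cdot 10^{-8}$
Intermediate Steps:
$r{\left(g \right)} = g \left(6 + g\right)$
$q{\left(H,B \right)} = \frac{B}{9} + \frac{5 H}{9}$ ($q{\left(H,B \right)} = \frac{5 H + B}{9} = \frac{B + 5 H}{9} = \frac{B}{9} + \frac{5 H}{9}$)
$k{\left(A \right)} = - \frac{1}{5} - \frac{1}{\frac{4}{9} + \frac{5 A}{9}}$ ($k{\left(A \right)} = - \frac{1}{\frac{1}{9} \cdot 4 + \frac{5 A}{9}} + 1 \frac{1}{\left(-1\right) \left(6 - 1\right)} = - \frac{1}{\frac{4}{9} + \frac{5 A}{9}} + 1 \frac{1}{\left(-1\right) 5} = - \frac{1}{\frac{4}{9} + \frac{5 A}{9}} + 1 \frac{1}{-5} = - \frac{1}{\frac{4}{9} + \frac{5 A}{9}} + 1 \left(- \frac{1}{5}\right) = - \frac{1}{\frac{4}{9} + \frac{5 A}{9}} - \frac{1}{5} = - \frac{1}{5} - \frac{1}{\frac{4}{9} + \frac{5 A}{9}}$)
$P{\left(G \right)} = \frac{2 \left(-49 - 5 G\right)}{5 G \left(4 + 5 G\right)}$ ($P{\left(G \right)} = 2 \frac{\frac{1}{5} \frac{1}{4 + 5 G} \left(-49 - 5 G\right)}{G} = 2 \frac{-49 - 5 G}{5 G \left(4 + 5 G\right)} = \frac{2 \left(-49 - 5 G\right)}{5 G \left(4 + 5 G\right)}$)
$\frac{P{\left(-78 \right)}}{73800} = \frac{\frac{2}{5} \frac{1}{-78} \frac{1}{4 + 5 \left(-78\right)} \left(-49 - -390\right)}{73800} = \frac{2}{5} \left(- \frac{1}{78}\right) \frac{1}{4 - 390} \left(-49 + 390\right) \frac{1}{73800} = \frac{2}{5} \left(- \frac{1}{78}\right) \frac{1}{-386} \cdot 341 \cdot \frac{1}{73800} = \frac{2}{5} \left(- \frac{1}{78}\right) \left(- \frac{1}{386}\right) 341 \cdot \frac{1}{73800} = \frac{341}{75270} \cdot \frac{1}{73800} = \frac{341}{5554926000}$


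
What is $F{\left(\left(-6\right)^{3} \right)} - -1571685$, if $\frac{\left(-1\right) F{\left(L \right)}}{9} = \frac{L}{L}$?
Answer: $1571676$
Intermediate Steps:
$F{\left(L \right)} = -9$ ($F{\left(L \right)} = - 9 \frac{L}{L} = \left(-9\right) 1 = -9$)
$F{\left(\left(-6\right)^{3} \right)} - -1571685 = -9 - -1571685 = -9 + 1571685 = 1571676$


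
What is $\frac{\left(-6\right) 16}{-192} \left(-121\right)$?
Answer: $- \frac{121}{2} \approx -60.5$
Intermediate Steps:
$\frac{\left(-6\right) 16}{-192} \left(-121\right) = \left(-96\right) \left(- \frac{1}{192}\right) \left(-121\right) = \frac{1}{2} \left(-121\right) = - \frac{121}{2}$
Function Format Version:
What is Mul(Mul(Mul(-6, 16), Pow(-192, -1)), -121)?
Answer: Rational(-121, 2) ≈ -60.500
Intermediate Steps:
Mul(Mul(Mul(-6, 16), Pow(-192, -1)), -121) = Mul(Mul(-96, Rational(-1, 192)), -121) = Mul(Rational(1, 2), -121) = Rational(-121, 2)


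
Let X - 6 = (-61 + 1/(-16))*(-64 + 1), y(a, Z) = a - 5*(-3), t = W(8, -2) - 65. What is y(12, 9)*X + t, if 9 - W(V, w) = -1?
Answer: 1663589/16 ≈ 1.0397e+5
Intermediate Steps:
W(V, w) = 10 (W(V, w) = 9 - 1*(-1) = 9 + 1 = 10)
t = -55 (t = 10 - 65 = -55)
y(a, Z) = 15 + a (y(a, Z) = a + 15 = 15 + a)
X = 61647/16 (X = 6 + (-61 + 1/(-16))*(-64 + 1) = 6 + (-61 - 1/16)*(-63) = 6 - 977/16*(-63) = 6 + 61551/16 = 61647/16 ≈ 3852.9)
y(12, 9)*X + t = (15 + 12)*(61647/16) - 55 = 27*(61647/16) - 55 = 1664469/16 - 55 = 1663589/16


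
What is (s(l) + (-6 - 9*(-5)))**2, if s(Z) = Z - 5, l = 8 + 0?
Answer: 1764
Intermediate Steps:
l = 8
s(Z) = -5 + Z
(s(l) + (-6 - 9*(-5)))**2 = ((-5 + 8) + (-6 - 9*(-5)))**2 = (3 + (-6 + 45))**2 = (3 + 39)**2 = 42**2 = 1764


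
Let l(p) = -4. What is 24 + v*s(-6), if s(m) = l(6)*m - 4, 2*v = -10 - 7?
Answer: -146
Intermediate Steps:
v = -17/2 (v = (-10 - 7)/2 = (½)*(-17) = -17/2 ≈ -8.5000)
s(m) = -4 - 4*m (s(m) = -4*m - 4 = -4 - 4*m)
24 + v*s(-6) = 24 - 17*(-4 - 4*(-6))/2 = 24 - 17*(-4 + 24)/2 = 24 - 17/2*20 = 24 - 170 = -146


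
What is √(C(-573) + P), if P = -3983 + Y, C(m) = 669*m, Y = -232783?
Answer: I*√620103 ≈ 787.47*I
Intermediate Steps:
P = -236766 (P = -3983 - 232783 = -236766)
√(C(-573) + P) = √(669*(-573) - 236766) = √(-383337 - 236766) = √(-620103) = I*√620103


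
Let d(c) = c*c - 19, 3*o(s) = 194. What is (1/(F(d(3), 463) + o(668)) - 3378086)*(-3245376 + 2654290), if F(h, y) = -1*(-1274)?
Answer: 4009452596636539/2008 ≈ 1.9967e+12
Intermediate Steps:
o(s) = 194/3 (o(s) = (1/3)*194 = 194/3)
d(c) = -19 + c**2 (d(c) = c**2 - 19 = -19 + c**2)
F(h, y) = 1274
(1/(F(d(3), 463) + o(668)) - 3378086)*(-3245376 + 2654290) = (1/(1274 + 194/3) - 3378086)*(-3245376 + 2654290) = (1/(4016/3) - 3378086)*(-591086) = (3/4016 - 3378086)*(-591086) = -13566393373/4016*(-591086) = 4009452596636539/2008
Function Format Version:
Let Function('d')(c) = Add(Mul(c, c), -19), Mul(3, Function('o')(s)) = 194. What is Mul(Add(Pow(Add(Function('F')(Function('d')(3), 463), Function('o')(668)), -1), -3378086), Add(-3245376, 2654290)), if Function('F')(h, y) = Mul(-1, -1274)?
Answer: Rational(4009452596636539, 2008) ≈ 1.9967e+12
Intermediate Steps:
Function('o')(s) = Rational(194, 3) (Function('o')(s) = Mul(Rational(1, 3), 194) = Rational(194, 3))
Function('d')(c) = Add(-19, Pow(c, 2)) (Function('d')(c) = Add(Pow(c, 2), -19) = Add(-19, Pow(c, 2)))
Function('F')(h, y) = 1274
Mul(Add(Pow(Add(Function('F')(Function('d')(3), 463), Function('o')(668)), -1), -3378086), Add(-3245376, 2654290)) = Mul(Add(Pow(Add(1274, Rational(194, 3)), -1), -3378086), Add(-3245376, 2654290)) = Mul(Add(Pow(Rational(4016, 3), -1), -3378086), -591086) = Mul(Add(Rational(3, 4016), -3378086), -591086) = Mul(Rational(-13566393373, 4016), -591086) = Rational(4009452596636539, 2008)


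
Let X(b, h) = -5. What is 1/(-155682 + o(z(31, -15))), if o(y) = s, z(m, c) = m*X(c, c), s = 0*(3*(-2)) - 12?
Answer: -1/155694 ≈ -6.4229e-6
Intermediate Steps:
s = -12 (s = 0*(-6) - 12 = 0 - 12 = -12)
z(m, c) = -5*m (z(m, c) = m*(-5) = -5*m)
o(y) = -12
1/(-155682 + o(z(31, -15))) = 1/(-155682 - 12) = 1/(-155694) = -1/155694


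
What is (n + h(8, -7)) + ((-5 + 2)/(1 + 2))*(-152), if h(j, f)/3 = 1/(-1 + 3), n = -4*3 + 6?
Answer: 295/2 ≈ 147.50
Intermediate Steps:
n = -6 (n = -12 + 6 = -6)
h(j, f) = 3/2 (h(j, f) = 3/(-1 + 3) = 3/2)
(n + h(8, -7)) + ((-5 + 2)/(1 + 2))*(-152) = (-6 + 3/2) + ((-5 + 2)/(1 + 2))*(-152) = -9/2 - 3/3*(-152) = -9/2 - 3*⅓*(-152) = -9/2 - 1*(-152) = -9/2 + 152 = 295/2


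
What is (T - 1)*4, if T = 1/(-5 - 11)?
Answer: -17/4 ≈ -4.2500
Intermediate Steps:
T = -1/16 (T = 1/(-16) = -1/16 ≈ -0.062500)
(T - 1)*4 = (-1/16 - 1)*4 = -17/16*4 = -17/4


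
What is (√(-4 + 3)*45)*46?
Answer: 2070*I ≈ 2070.0*I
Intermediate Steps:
(√(-4 + 3)*45)*46 = (√(-1)*45)*46 = (I*45)*46 = (45*I)*46 = 2070*I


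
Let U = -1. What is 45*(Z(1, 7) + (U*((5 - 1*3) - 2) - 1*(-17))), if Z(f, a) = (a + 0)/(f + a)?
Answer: 6435/8 ≈ 804.38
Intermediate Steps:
Z(f, a) = a/(a + f)
45*(Z(1, 7) + (U*((5 - 1*3) - 2) - 1*(-17))) = 45*(7/(7 + 1) + (-((5 - 1*3) - 2) - 1*(-17))) = 45*(7/8 + (-((5 - 3) - 2) + 17)) = 45*(7*(1/8) + (-(2 - 2) + 17)) = 45*(7/8 + (-1*0 + 17)) = 45*(7/8 + (0 + 17)) = 45*(7/8 + 17) = 45*(143/8) = 6435/8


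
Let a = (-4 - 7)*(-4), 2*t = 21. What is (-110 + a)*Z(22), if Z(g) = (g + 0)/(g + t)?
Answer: -2904/65 ≈ -44.677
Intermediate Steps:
t = 21/2 (t = (1/2)*21 = 21/2 ≈ 10.500)
Z(g) = g/(21/2 + g) (Z(g) = (g + 0)/(g + 21/2) = g/(21/2 + g))
a = 44 (a = -11*(-4) = 44)
(-110 + a)*Z(22) = (-110 + 44)*(2*22/(21 + 2*22)) = -132*22/(21 + 44) = -132*22/65 = -66*44/65 = -2904/65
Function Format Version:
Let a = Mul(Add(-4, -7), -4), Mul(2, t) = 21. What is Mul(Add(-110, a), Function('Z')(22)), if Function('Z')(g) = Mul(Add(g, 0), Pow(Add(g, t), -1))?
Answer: Rational(-2904, 65) ≈ -44.677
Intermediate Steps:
t = Rational(21, 2) (t = Mul(Rational(1, 2), 21) = Rational(21, 2) ≈ 10.500)
Function('Z')(g) = Mul(g, Pow(Add(Rational(21, 2), g), -1)) (Function('Z')(g) = Mul(Add(g, 0), Pow(Add(g, Rational(21, 2)), -1)) = Mul(g, Pow(Add(Rational(21, 2), g), -1)))
a = 44 (a = Mul(-11, -4) = 44)
Mul(Add(-110, a), Function('Z')(22)) = Mul(Add(-110, 44), Mul(2, 22, Pow(Add(21, Mul(2, 22)), -1))) = Mul(-66, Mul(2, 22, Pow(Add(21, 44), -1))) = Mul(-66, Mul(2, 22, Pow(65, -1))) = Mul(-66, Mul(2, 22, Rational(1, 65))) = Mul(-66, Rational(44, 65)) = Rational(-2904, 65)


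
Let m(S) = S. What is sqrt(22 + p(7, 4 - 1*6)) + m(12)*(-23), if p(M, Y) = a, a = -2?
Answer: -276 + 2*sqrt(5) ≈ -271.53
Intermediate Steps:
p(M, Y) = -2
sqrt(22 + p(7, 4 - 1*6)) + m(12)*(-23) = sqrt(22 - 2) + 12*(-23) = sqrt(20) - 276 = 2*sqrt(5) - 276 = -276 + 2*sqrt(5)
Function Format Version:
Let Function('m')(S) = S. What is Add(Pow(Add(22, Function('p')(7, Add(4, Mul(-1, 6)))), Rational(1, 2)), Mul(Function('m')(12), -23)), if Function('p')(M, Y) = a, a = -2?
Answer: Add(-276, Mul(2, Pow(5, Rational(1, 2)))) ≈ -271.53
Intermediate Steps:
Function('p')(M, Y) = -2
Add(Pow(Add(22, Function('p')(7, Add(4, Mul(-1, 6)))), Rational(1, 2)), Mul(Function('m')(12), -23)) = Add(Pow(Add(22, -2), Rational(1, 2)), Mul(12, -23)) = Add(Pow(20, Rational(1, 2)), -276) = Add(Mul(2, Pow(5, Rational(1, 2))), -276) = Add(-276, Mul(2, Pow(5, Rational(1, 2))))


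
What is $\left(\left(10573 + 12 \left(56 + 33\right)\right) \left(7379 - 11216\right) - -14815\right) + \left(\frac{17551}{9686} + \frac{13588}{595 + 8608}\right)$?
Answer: $- \frac{3980263943283895}{89140258} \approx -4.4652 \cdot 10^{7}$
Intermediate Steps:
$\left(\left(10573 + 12 \left(56 + 33\right)\right) \left(7379 - 11216\right) - -14815\right) + \left(\frac{17551}{9686} + \frac{13588}{595 + 8608}\right) = \left(\left(10573 + 12 \cdot 89\right) \left(-3837\right) + 14815\right) + \left(17551 \cdot \frac{1}{9686} + \frac{13588}{9203}\right) = \left(\left(10573 + 1068\right) \left(-3837\right) + 14815\right) + \left(\frac{17551}{9686} + 13588 \cdot \frac{1}{9203}\right) = \left(11641 \left(-3837\right) + 14815\right) + \left(\frac{17551}{9686} + \frac{13588}{9203}\right) = \left(-44666517 + 14815\right) + \frac{293135221}{89140258} = -44651702 + \frac{293135221}{89140258} = - \frac{3980263943283895}{89140258}$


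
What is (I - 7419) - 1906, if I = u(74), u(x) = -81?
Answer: -9406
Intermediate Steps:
I = -81
(I - 7419) - 1906 = (-81 - 7419) - 1906 = -7500 - 1906 = -9406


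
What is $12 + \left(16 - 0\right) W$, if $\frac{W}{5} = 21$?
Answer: $1692$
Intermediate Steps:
$W = 105$ ($W = 5 \cdot 21 = 105$)
$12 + \left(16 - 0\right) W = 12 + \left(16 - 0\right) 105 = 12 + \left(16 + 0\right) 105 = 12 + 16 \cdot 105 = 12 + 1680 = 1692$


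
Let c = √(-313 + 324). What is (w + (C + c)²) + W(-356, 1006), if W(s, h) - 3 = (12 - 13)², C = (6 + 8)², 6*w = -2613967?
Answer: -2383381/6 + 392*√11 ≈ -3.9593e+5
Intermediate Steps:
w = -2613967/6 (w = (⅙)*(-2613967) = -2613967/6 ≈ -4.3566e+5)
C = 196 (C = 14² = 196)
W(s, h) = 4 (W(s, h) = 3 + (12 - 13)² = 3 + (-1)² = 3 + 1 = 4)
c = √11 ≈ 3.3166
(w + (C + c)²) + W(-356, 1006) = (-2613967/6 + (196 + √11)²) + 4 = -2613943/6 + (196 + √11)²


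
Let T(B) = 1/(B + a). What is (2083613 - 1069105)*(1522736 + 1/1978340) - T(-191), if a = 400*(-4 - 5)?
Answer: 2896508561481671850222/1874971735 ≈ 1.5448e+12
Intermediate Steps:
a = -3600 (a = 400*(-9) = -3600)
T(B) = 1/(-3600 + B) (T(B) = 1/(B - 3600) = 1/(-3600 + B))
(2083613 - 1069105)*(1522736 + 1/1978340) - T(-191) = (2083613 - 1069105)*(1522736 + 1/1978340) - 1/(-3600 - 191) = 1014508*(1522736 + 1/1978340) - 1/(-3791) = 1014508*(3012489538241/1978340) - 1*(-1/3791) = 764048684115450107/494585 + 1/3791 = 2896508561481671850222/1874971735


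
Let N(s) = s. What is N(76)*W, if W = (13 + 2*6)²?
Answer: 47500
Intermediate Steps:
W = 625 (W = (13 + 12)² = 25² = 625)
N(76)*W = 76*625 = 47500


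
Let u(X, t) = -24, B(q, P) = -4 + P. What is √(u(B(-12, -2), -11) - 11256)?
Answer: 4*I*√705 ≈ 106.21*I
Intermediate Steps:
√(u(B(-12, -2), -11) - 11256) = √(-24 - 11256) = √(-11280) = 4*I*√705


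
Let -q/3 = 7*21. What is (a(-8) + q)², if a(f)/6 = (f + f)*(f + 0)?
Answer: 106929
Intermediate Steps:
q = -441 (q = -21*21 = -3*147 = -441)
a(f) = 12*f² (a(f) = 6*((f + f)*(f + 0)) = 6*((2*f)*f) = 6*(2*f²) = 12*f²)
(a(-8) + q)² = (12*(-8)² - 441)² = (12*64 - 441)² = (768 - 441)² = 327² = 106929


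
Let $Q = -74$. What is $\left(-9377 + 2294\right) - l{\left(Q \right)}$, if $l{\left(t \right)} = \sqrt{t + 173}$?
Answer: $-7083 - 3 \sqrt{11} \approx -7093.0$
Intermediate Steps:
$l{\left(t \right)} = \sqrt{173 + t}$
$\left(-9377 + 2294\right) - l{\left(Q \right)} = \left(-9377 + 2294\right) - \sqrt{173 - 74} = -7083 - \sqrt{99} = -7083 - 3 \sqrt{11}$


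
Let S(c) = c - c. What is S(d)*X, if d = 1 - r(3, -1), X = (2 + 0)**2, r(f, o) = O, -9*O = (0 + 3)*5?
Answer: 0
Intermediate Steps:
O = -5/3 (O = -(0 + 3)*5/9 = -5/3 ≈ -1.6667)
r(f, o) = -5/3
X = 4 (X = 2**2 = 4)
d = 8/3 (d = 1 - 1*(-5/3) = 1 + 5/3 = 8/3 ≈ 2.6667)
S(c) = 0
S(d)*X = 0*4 = 0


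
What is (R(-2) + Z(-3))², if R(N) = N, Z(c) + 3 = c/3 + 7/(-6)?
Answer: 1849/36 ≈ 51.361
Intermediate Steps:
Z(c) = -25/6 + c/3 (Z(c) = -3 + (c/3 + 7/(-6)) = -3 + (c*(⅓) + 7*(-⅙)) = -3 + (c/3 - 7/6) = -3 + (-7/6 + c/3) = -25/6 + c/3)
(R(-2) + Z(-3))² = (-2 + (-25/6 + (⅓)*(-3)))² = (-2 + (-25/6 - 1))² = (-2 - 31/6)² = (-43/6)² = 1849/36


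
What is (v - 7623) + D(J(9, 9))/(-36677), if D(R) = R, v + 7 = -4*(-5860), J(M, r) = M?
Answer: 579863361/36677 ≈ 15810.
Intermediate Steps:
v = 23433 (v = -7 - 4*(-5860) = -7 + 23440 = 23433)
(v - 7623) + D(J(9, 9))/(-36677) = (23433 - 7623) + 9/(-36677) = 15810 + 9*(-1/36677) = 15810 - 9/36677 = 579863361/36677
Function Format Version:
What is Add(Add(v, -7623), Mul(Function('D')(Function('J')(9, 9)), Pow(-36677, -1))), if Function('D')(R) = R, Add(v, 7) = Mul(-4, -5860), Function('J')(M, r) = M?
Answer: Rational(579863361, 36677) ≈ 15810.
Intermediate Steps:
v = 23433 (v = Add(-7, Mul(-4, -5860)) = Add(-7, 23440) = 23433)
Add(Add(v, -7623), Mul(Function('D')(Function('J')(9, 9)), Pow(-36677, -1))) = Add(Add(23433, -7623), Mul(9, Pow(-36677, -1))) = Add(15810, Mul(9, Rational(-1, 36677))) = Add(15810, Rational(-9, 36677)) = Rational(579863361, 36677)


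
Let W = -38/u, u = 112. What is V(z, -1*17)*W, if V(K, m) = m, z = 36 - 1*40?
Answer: 323/56 ≈ 5.7679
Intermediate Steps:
z = -4 (z = 36 - 40 = -4)
W = -19/56 (W = -38/112 = -38*1/112 = -19/56 ≈ -0.33929)
V(z, -1*17)*W = -1*17*(-19/56) = -17*(-19/56) = 323/56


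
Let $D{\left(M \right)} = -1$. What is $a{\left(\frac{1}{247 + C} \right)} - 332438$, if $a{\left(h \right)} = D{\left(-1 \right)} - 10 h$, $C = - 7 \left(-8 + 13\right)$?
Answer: $- \frac{35238539}{106} \approx -3.3244 \cdot 10^{5}$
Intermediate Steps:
$C = -35$ ($C = \left(-7\right) 5 = -35$)
$a{\left(h \right)} = -1 - 10 h$
$a{\left(\frac{1}{247 + C} \right)} - 332438 = \left(-1 - \frac{10}{247 - 35}\right) - 332438 = \left(-1 - \frac{10}{212}\right) - 332438 = \left(-1 - \frac{5}{106}\right) - 332438 = - \frac{111}{106} - 332438 = - \frac{35238539}{106}$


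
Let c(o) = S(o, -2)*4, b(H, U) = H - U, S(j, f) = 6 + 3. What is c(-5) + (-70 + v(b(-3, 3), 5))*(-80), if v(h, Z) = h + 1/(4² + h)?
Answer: 6108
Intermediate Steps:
S(j, f) = 9
v(h, Z) = h + 1/(16 + h)
c(o) = 36 (c(o) = 9*4 = 36)
c(-5) + (-70 + v(b(-3, 3), 5))*(-80) = 36 + (-70 + (1 + (-3 - 1*3)² + 16*(-3 - 1*3))/(16 + (-3 - 1*3)))*(-80) = 36 + (-70 + (1 + (-3 - 3)² + 16*(-3 - 3))/(16 + (-3 - 3)))*(-80) = 36 + (-70 + (1 + (-6)² + 16*(-6))/(16 - 6))*(-80) = 36 + (-70 + (1 + 36 - 96)/10)*(-80) = 36 + (-70 + (⅒)*(-59))*(-80) = 36 + (-70 - 59/10)*(-80) = 36 - 759/10*(-80) = 36 + 6072 = 6108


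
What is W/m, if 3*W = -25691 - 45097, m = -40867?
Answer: 23596/40867 ≈ 0.57738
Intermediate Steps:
W = -23596 (W = (-25691 - 45097)/3 = (1/3)*(-70788) = -23596)
W/m = -23596/(-40867) = -23596*(-1/40867) = 23596/40867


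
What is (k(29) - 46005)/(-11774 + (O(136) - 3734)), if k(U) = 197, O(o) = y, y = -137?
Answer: 6544/2235 ≈ 2.9280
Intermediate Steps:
O(o) = -137
(k(29) - 46005)/(-11774 + (O(136) - 3734)) = (197 - 46005)/(-11774 + (-137 - 3734)) = -45808/(-11774 - 3871) = -45808/(-15645) = -45808*(-1/15645) = 6544/2235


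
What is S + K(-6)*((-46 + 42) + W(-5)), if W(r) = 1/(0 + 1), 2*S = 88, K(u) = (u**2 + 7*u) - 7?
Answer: 83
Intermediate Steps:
K(u) = -7 + u**2 + 7*u
S = 44 (S = (1/2)*88 = 44)
W(r) = 1 (W(r) = 1/1 = 1)
S + K(-6)*((-46 + 42) + W(-5)) = 44 + (-7 + (-6)**2 + 7*(-6))*((-46 + 42) + 1) = 44 + (-7 + 36 - 42)*(-4 + 1) = 44 - 13*(-3) = 44 + 39 = 83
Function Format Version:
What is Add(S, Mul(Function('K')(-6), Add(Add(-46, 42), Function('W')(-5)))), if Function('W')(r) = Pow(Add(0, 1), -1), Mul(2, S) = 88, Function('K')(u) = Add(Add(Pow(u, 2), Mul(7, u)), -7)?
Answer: 83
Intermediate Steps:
Function('K')(u) = Add(-7, Pow(u, 2), Mul(7, u))
S = 44 (S = Mul(Rational(1, 2), 88) = 44)
Function('W')(r) = 1 (Function('W')(r) = Pow(1, -1) = 1)
Add(S, Mul(Function('K')(-6), Add(Add(-46, 42), Function('W')(-5)))) = Add(44, Mul(Add(-7, Pow(-6, 2), Mul(7, -6)), Add(Add(-46, 42), 1))) = Add(44, Mul(Add(-7, 36, -42), Add(-4, 1))) = Add(44, Mul(-13, -3)) = Add(44, 39) = 83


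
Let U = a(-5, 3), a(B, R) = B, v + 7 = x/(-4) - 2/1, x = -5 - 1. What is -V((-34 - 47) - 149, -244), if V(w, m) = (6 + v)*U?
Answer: -15/2 ≈ -7.5000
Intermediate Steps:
x = -6
v = -15/2 (v = -7 + (-6/(-4) - 2/1) = -7 + (-6*(-¼) - 2*1) = -7 + (3/2 - 2) = -7 - ½ = -15/2 ≈ -7.5000)
U = -5
V(w, m) = 15/2 (V(w, m) = (6 - 15/2)*(-5) = -3/2*(-5) = 15/2)
-V((-34 - 47) - 149, -244) = -1*15/2 = -15/2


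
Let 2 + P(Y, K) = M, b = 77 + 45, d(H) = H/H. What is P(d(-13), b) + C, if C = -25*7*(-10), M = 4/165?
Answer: 288424/165 ≈ 1748.0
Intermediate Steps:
d(H) = 1
b = 122
M = 4/165 (M = 4*(1/165) = 4/165 ≈ 0.024242)
P(Y, K) = -326/165 (P(Y, K) = -2 + 4/165 = -326/165)
C = 1750 (C = -175*(-10) = 1750)
P(d(-13), b) + C = -326/165 + 1750 = 288424/165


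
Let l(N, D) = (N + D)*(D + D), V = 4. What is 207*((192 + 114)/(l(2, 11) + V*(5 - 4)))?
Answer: 31671/145 ≈ 218.42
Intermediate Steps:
l(N, D) = 2*D*(D + N) (l(N, D) = (D + N)*(2*D) = 2*D*(D + N))
207*((192 + 114)/(l(2, 11) + V*(5 - 4))) = 207*((192 + 114)/(2*11*(11 + 2) + 4*(5 - 4))) = 207*(306/(2*11*13 + 4*1)) = 207*(306/(286 + 4)) = 207*(306/290) = 207*(306*(1/290)) = 207*(153/145) = 31671/145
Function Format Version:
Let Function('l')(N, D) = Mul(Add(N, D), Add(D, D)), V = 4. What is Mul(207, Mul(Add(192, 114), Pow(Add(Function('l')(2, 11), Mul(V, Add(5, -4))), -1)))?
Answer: Rational(31671, 145) ≈ 218.42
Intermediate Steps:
Function('l')(N, D) = Mul(2, D, Add(D, N)) (Function('l')(N, D) = Mul(Add(D, N), Mul(2, D)) = Mul(2, D, Add(D, N)))
Mul(207, Mul(Add(192, 114), Pow(Add(Function('l')(2, 11), Mul(V, Add(5, -4))), -1))) = Mul(207, Mul(Add(192, 114), Pow(Add(Mul(2, 11, Add(11, 2)), Mul(4, Add(5, -4))), -1))) = Mul(207, Mul(306, Pow(Add(Mul(2, 11, 13), Mul(4, 1)), -1))) = Mul(207, Mul(306, Pow(Add(286, 4), -1))) = Mul(207, Mul(306, Pow(290, -1))) = Mul(207, Mul(306, Rational(1, 290))) = Mul(207, Rational(153, 145)) = Rational(31671, 145)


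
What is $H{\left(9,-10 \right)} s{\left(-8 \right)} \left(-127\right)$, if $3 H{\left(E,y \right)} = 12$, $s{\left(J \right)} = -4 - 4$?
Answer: $4064$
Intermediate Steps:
$s{\left(J \right)} = -8$
$H{\left(E,y \right)} = 4$ ($H{\left(E,y \right)} = \frac{1}{3} \cdot 12 = 4$)
$H{\left(9,-10 \right)} s{\left(-8 \right)} \left(-127\right) = 4 \left(-8\right) \left(-127\right) = \left(-32\right) \left(-127\right) = 4064$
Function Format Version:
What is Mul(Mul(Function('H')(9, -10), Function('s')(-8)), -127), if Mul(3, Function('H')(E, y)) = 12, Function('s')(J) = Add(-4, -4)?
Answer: 4064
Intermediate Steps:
Function('s')(J) = -8
Function('H')(E, y) = 4 (Function('H')(E, y) = Mul(Rational(1, 3), 12) = 4)
Mul(Mul(Function('H')(9, -10), Function('s')(-8)), -127) = Mul(Mul(4, -8), -127) = Mul(-32, -127) = 4064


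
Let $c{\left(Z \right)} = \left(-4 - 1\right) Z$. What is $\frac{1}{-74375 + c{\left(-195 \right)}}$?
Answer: $- \frac{1}{73400} \approx -1.3624 \cdot 10^{-5}$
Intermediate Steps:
$c{\left(Z \right)} = - 5 Z$
$\frac{1}{-74375 + c{\left(-195 \right)}} = \frac{1}{-74375 - -975} = \frac{1}{-74375 + 975} = \frac{1}{-73400} = - \frac{1}{73400}$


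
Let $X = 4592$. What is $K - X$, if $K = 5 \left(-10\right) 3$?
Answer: $-4742$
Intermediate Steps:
$K = -150$ ($K = \left(-50\right) 3 = -150$)
$K - X = -150 - 4592 = -4742$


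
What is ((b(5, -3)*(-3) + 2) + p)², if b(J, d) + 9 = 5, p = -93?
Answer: 6241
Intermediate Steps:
b(J, d) = -4 (b(J, d) = -9 + 5 = -4)
((b(5, -3)*(-3) + 2) + p)² = ((-4*(-3) + 2) - 93)² = ((12 + 2) - 93)² = (14 - 93)² = (-79)² = 6241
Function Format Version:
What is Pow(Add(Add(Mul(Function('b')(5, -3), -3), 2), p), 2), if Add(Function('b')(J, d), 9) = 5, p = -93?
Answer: 6241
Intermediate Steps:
Function('b')(J, d) = -4 (Function('b')(J, d) = Add(-9, 5) = -4)
Pow(Add(Add(Mul(Function('b')(5, -3), -3), 2), p), 2) = Pow(Add(Add(Mul(-4, -3), 2), -93), 2) = Pow(Add(Add(12, 2), -93), 2) = Pow(Add(14, -93), 2) = Pow(-79, 2) = 6241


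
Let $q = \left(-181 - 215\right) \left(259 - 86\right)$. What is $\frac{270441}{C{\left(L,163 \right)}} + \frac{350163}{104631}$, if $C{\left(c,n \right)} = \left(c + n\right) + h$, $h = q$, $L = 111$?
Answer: $- \frac{1467830043}{2379797218} \approx -0.61679$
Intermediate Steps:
$q = -68508$ ($q = \left(-396\right) 173 = -68508$)
$h = -68508$
$C{\left(c,n \right)} = -68508 + c + n$ ($C{\left(c,n \right)} = \left(c + n\right) - 68508 = -68508 + c + n$)
$\frac{270441}{C{\left(L,163 \right)}} + \frac{350163}{104631} = \frac{270441}{-68508 + 111 + 163} + \frac{350163}{104631} = \frac{270441}{-68234} + 350163 \cdot \frac{1}{104631} = 270441 \left(- \frac{1}{68234}\right) + \frac{116721}{34877} = - \frac{270441}{68234} + \frac{116721}{34877} = - \frac{1467830043}{2379797218}$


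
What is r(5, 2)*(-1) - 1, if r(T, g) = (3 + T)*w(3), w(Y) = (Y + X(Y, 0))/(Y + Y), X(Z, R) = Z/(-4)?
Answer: -4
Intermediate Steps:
X(Z, R) = -Z/4 (X(Z, R) = Z*(-¼) = -Z/4)
w(Y) = 3/8 (w(Y) = (Y - Y/4)/(Y + Y) = (3*Y/4)/((2*Y)) = (3*Y/4)*(1/(2*Y)) = 3/8)
r(T, g) = 9/8 + 3*T/8 (r(T, g) = (3 + T)*(3/8) = 9/8 + 3*T/8)
r(5, 2)*(-1) - 1 = (9/8 + (3/8)*5)*(-1) - 1 = (9/8 + 15/8)*(-1) - 1 = 3*(-1) - 1 = -3 - 1 = -4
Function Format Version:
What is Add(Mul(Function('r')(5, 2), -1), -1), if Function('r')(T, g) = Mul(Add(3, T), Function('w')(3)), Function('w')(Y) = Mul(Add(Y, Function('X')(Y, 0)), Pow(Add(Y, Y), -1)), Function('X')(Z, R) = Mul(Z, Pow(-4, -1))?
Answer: -4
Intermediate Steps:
Function('X')(Z, R) = Mul(Rational(-1, 4), Z) (Function('X')(Z, R) = Mul(Z, Rational(-1, 4)) = Mul(Rational(-1, 4), Z))
Function('w')(Y) = Rational(3, 8) (Function('w')(Y) = Mul(Add(Y, Mul(Rational(-1, 4), Y)), Pow(Add(Y, Y), -1)) = Mul(Mul(Rational(3, 4), Y), Pow(Mul(2, Y), -1)) = Mul(Mul(Rational(3, 4), Y), Mul(Rational(1, 2), Pow(Y, -1))) = Rational(3, 8))
Function('r')(T, g) = Add(Rational(9, 8), Mul(Rational(3, 8), T)) (Function('r')(T, g) = Mul(Add(3, T), Rational(3, 8)) = Add(Rational(9, 8), Mul(Rational(3, 8), T)))
Add(Mul(Function('r')(5, 2), -1), -1) = Add(Mul(Add(Rational(9, 8), Mul(Rational(3, 8), 5)), -1), -1) = Add(Mul(Add(Rational(9, 8), Rational(15, 8)), -1), -1) = Add(Mul(3, -1), -1) = Add(-3, -1) = -4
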